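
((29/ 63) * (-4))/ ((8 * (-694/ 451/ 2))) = 13079/ 43722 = 0.30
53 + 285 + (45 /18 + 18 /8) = 342.75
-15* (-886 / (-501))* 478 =-2117540 / 167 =-12679.88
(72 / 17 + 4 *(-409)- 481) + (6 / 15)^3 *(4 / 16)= -4489591 / 2125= -2112.75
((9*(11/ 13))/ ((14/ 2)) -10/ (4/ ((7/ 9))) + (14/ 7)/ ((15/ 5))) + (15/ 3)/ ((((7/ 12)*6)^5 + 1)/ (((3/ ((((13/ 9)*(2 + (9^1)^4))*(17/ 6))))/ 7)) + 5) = -5907811277881/ 31115763988218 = -0.19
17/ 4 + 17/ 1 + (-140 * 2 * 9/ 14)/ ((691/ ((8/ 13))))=757795/ 35932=21.09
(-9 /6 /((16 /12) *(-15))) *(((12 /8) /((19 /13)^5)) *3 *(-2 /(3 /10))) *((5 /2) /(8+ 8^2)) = -1856465 /158470336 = -0.01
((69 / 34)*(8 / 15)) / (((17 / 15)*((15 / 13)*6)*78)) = 23 / 13005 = 0.00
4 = 4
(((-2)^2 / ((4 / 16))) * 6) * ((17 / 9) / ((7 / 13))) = 7072 / 21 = 336.76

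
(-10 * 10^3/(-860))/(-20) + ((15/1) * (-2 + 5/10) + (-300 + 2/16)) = -111097/344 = -322.96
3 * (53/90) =53/30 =1.77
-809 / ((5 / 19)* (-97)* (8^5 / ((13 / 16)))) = 199823 / 254279680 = 0.00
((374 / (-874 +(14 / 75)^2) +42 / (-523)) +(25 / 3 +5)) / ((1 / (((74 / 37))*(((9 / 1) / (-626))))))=-0.37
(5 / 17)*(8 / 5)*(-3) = -24 / 17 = -1.41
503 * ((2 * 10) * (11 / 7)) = 110660 / 7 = 15808.57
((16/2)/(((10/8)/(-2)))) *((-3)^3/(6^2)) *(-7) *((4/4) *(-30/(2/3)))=3024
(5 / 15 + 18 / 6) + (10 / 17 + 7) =10.92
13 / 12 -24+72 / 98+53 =18121 / 588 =30.82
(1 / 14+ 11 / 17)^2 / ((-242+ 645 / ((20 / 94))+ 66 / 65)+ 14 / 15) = 1140399 / 6166634026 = 0.00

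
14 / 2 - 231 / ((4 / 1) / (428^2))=-10578869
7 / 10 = 0.70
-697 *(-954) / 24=110823 / 4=27705.75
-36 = -36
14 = 14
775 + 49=824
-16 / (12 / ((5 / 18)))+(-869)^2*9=183504113 / 27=6796448.63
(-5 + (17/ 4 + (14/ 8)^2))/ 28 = 37/ 448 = 0.08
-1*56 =-56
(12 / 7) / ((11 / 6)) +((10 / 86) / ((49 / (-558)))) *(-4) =144432 / 23177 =6.23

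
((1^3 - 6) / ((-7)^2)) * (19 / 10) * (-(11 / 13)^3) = 25289 / 215306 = 0.12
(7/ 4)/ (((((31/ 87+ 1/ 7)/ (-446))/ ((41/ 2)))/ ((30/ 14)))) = -83521305/ 1216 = -68685.28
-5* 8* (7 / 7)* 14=-560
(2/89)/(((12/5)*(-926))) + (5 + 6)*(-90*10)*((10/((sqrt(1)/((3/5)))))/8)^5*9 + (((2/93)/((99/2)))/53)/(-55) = -5986206393249718043/283118119637760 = -21143.85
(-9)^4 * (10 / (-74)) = -886.62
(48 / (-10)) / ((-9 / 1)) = 8 / 15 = 0.53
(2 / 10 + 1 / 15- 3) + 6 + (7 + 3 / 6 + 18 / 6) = 413 / 30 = 13.77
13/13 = 1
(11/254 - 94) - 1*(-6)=-87.96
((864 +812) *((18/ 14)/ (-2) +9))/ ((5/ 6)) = 588276/ 35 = 16807.89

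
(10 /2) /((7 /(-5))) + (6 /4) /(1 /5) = 55 /14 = 3.93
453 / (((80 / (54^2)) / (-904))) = -74633562 / 5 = -14926712.40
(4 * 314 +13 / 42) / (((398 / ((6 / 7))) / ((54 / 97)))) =1424655 / 945847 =1.51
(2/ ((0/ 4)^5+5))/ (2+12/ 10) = 1/ 8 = 0.12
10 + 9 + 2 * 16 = 51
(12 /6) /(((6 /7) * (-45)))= -7 /135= -0.05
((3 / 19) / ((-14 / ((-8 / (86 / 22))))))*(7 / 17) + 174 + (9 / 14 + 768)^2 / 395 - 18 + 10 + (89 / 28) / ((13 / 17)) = 11643523309381 / 6989361470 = 1665.89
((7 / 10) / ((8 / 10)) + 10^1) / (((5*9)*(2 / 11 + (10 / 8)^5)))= 40832 / 546345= 0.07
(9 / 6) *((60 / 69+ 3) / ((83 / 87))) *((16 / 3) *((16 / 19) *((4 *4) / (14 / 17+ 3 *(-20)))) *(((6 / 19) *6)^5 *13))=-105953179412201472 / 45174725174987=-2345.41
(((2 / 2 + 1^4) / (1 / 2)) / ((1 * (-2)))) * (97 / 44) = -97 / 22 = -4.41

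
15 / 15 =1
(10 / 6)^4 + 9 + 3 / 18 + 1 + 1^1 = 3059 / 162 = 18.88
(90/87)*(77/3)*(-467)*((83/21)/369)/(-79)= 1.68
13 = 13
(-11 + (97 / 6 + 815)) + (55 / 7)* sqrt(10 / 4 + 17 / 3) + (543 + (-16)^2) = 55* sqrt(6) / 6 + 9715 / 6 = 1641.62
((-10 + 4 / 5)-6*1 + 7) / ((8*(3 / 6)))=-41 / 20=-2.05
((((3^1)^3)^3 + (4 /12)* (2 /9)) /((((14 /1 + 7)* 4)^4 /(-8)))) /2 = -531443 /336063168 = -0.00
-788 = -788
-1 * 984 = -984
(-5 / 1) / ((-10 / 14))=7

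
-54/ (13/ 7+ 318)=-378/ 2239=-0.17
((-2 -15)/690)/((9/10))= -17/621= -0.03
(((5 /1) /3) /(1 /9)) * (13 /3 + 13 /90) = 403 /6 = 67.17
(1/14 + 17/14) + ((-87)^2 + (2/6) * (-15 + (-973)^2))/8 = 6786163/168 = 40393.83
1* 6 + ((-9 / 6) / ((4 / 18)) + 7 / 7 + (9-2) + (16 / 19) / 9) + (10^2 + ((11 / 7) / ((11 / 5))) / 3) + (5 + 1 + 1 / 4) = 272513 / 2394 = 113.83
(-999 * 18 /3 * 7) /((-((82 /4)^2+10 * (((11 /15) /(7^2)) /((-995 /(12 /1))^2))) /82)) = 667622344964400 /81547373449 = 8186.93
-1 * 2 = -2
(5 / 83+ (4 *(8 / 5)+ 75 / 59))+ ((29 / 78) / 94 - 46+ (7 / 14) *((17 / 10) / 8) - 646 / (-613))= -32666304388027 / 880385794080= -37.10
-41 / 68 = -0.60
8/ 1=8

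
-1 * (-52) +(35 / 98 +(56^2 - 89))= 43391 / 14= 3099.36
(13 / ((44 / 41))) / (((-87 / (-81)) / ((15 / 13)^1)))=16605 / 1276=13.01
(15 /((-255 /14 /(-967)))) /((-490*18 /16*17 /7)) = -7736 /13005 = -0.59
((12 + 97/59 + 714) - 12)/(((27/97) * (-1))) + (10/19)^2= -1478363491/575073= -2570.74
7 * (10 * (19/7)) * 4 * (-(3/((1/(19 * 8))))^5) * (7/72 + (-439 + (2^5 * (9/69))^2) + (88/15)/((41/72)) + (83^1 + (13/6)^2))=105130952977553755766784/21689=4847201483588628141.77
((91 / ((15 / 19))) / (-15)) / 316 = -1729 / 71100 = -0.02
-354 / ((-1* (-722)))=-177 / 361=-0.49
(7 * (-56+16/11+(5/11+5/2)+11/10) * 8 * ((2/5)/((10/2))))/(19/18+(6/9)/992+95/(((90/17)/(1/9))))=-12495700224/168491125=-74.16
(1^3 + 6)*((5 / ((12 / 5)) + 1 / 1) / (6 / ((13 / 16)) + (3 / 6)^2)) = 2.83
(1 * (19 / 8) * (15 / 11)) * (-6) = -855 / 44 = -19.43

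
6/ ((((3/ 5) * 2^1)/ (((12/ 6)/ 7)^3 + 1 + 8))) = 15475/ 343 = 45.12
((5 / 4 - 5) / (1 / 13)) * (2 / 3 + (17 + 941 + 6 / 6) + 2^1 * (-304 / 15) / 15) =-2799121 / 60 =-46652.02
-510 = -510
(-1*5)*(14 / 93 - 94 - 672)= 356120 / 93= 3829.25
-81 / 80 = -1.01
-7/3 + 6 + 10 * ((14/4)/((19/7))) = 16.56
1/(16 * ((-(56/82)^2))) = -1681/12544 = -0.13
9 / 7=1.29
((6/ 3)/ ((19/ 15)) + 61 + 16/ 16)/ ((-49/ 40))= -51.90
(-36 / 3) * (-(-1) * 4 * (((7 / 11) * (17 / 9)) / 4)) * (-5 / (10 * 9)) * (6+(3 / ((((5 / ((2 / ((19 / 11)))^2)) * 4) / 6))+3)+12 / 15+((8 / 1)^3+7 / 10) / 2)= 45941497 / 214434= 214.25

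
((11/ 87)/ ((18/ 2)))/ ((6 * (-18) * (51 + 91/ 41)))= -451/ 184518648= -0.00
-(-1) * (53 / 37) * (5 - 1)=212 / 37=5.73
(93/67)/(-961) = -3/2077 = -0.00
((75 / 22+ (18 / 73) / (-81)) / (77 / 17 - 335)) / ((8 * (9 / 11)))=-836927 / 531507744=-0.00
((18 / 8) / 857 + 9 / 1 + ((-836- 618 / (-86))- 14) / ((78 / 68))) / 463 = -4172207135 / 2661674028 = -1.57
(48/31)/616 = 6/2387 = 0.00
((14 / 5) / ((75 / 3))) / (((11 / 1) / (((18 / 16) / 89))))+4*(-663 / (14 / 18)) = -11683385559 / 3426500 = -3409.71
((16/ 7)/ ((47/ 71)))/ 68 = 284/ 5593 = 0.05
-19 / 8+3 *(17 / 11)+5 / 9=2231 / 792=2.82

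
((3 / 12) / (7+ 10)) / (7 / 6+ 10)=3 / 2278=0.00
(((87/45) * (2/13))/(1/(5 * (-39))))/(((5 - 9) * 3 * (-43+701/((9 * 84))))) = -3654/31807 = -0.11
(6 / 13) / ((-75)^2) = 2 / 24375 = 0.00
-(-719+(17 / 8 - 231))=947.88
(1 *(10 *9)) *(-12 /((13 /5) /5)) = -27000 /13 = -2076.92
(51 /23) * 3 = 153 /23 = 6.65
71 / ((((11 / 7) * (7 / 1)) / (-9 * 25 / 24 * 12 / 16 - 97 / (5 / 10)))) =-456743 / 352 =-1297.57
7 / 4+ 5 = 6.75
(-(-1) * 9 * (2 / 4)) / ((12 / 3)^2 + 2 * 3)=9 / 44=0.20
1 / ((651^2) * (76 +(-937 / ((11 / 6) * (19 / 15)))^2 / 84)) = 0.00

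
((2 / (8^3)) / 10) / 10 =1 / 25600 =0.00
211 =211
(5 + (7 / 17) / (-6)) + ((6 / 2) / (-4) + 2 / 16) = 1757 / 408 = 4.31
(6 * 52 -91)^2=48841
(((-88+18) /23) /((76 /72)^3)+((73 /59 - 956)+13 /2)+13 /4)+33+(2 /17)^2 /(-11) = -108248826411373 /118356242708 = -914.60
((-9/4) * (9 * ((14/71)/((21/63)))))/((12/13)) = -7371/568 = -12.98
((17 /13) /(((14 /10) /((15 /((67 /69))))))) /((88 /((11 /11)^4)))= 87975 /536536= 0.16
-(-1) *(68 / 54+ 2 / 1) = 3.26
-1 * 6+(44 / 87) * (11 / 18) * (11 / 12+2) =-23953 / 4698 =-5.10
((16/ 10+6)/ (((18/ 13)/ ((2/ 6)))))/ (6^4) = 247/ 174960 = 0.00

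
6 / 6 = 1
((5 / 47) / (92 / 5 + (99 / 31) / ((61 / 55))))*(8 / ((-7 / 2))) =-756400 / 66193813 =-0.01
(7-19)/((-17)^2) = -12/289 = -0.04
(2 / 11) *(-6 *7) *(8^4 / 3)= -114688 / 11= -10426.18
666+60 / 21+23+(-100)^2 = 74843 / 7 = 10691.86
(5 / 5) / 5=1 / 5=0.20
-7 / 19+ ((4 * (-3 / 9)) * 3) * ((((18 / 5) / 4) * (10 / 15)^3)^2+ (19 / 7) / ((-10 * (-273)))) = -1788697 / 2723175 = -0.66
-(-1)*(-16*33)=-528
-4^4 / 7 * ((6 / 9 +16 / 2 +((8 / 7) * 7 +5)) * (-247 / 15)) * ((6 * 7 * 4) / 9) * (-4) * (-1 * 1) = 26304512 / 27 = 974241.19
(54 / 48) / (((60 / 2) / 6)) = 9 / 40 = 0.22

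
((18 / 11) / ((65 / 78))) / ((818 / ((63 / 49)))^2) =2187 / 450822295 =0.00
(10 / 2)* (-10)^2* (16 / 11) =8000 / 11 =727.27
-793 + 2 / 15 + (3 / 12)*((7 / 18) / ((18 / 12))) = -428113 / 540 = -792.80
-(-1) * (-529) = -529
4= 4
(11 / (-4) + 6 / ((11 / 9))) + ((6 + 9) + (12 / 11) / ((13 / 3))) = 9959 / 572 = 17.41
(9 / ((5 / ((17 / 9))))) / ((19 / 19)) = 17 / 5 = 3.40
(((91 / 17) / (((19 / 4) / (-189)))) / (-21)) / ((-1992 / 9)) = -2457 / 53618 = -0.05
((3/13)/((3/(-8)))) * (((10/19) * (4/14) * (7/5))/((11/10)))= -320/2717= -0.12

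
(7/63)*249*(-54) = -1494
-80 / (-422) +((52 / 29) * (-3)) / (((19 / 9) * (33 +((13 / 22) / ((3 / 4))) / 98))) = 0.11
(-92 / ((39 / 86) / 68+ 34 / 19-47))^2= 104495499068416 / 25227424881481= 4.14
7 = 7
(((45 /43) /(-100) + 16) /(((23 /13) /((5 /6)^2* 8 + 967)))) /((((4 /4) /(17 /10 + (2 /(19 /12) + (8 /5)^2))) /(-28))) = -6385591871659 /4697750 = -1359287.29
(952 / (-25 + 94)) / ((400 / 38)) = 1.31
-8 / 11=-0.73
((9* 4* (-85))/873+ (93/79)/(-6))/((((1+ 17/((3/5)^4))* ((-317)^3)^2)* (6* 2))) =-1531629/665996006310940933705456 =-0.00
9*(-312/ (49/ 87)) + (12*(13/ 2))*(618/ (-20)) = -1811979/ 245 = -7395.83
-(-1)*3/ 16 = 3/ 16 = 0.19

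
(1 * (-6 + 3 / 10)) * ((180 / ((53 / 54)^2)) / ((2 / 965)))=-1443551220 / 2809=-513902.18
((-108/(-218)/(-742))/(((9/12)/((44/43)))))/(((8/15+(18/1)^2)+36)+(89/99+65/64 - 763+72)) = 50181120/18099151681933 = 0.00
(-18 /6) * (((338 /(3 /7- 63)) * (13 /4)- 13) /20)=4.58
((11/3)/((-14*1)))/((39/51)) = -187/546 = -0.34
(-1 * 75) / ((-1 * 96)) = 25 / 32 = 0.78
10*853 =8530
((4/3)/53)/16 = 1/636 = 0.00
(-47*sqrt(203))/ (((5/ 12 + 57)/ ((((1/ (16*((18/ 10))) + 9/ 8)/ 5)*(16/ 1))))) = -31396*sqrt(203)/ 10335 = -43.28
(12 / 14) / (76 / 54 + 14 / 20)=1620 / 3983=0.41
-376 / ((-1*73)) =376 / 73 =5.15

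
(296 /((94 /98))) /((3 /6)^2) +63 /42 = 116173 /94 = 1235.88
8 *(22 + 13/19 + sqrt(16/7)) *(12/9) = 128 *sqrt(7)/21 + 13792/57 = 258.09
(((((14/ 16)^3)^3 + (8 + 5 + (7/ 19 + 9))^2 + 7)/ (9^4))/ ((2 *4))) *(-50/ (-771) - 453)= -8589526847966043779/ 1960791825274896384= -4.38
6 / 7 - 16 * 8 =-890 / 7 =-127.14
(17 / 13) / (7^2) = 0.03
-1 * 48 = -48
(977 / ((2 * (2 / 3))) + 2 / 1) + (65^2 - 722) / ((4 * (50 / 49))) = 1592.98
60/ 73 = 0.82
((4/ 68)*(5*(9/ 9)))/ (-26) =-5/ 442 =-0.01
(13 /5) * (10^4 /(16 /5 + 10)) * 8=520000 /33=15757.58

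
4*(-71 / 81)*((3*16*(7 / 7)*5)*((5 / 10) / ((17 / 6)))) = -22720 / 153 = -148.50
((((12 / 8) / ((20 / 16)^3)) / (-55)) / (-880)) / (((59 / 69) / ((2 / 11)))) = 828 / 245403125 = 0.00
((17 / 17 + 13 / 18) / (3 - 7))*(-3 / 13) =31 / 312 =0.10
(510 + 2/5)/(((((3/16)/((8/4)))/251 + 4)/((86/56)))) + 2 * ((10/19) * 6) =392872552/1942465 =202.25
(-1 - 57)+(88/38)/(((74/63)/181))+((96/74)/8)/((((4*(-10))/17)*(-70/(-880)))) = 7331902/24605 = 297.98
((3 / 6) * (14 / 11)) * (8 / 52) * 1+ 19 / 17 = 1.22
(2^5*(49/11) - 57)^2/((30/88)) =3541924/165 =21466.21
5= 5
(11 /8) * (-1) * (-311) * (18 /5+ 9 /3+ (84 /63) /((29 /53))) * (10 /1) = 13447951 /348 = 38643.54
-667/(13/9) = -6003/13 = -461.77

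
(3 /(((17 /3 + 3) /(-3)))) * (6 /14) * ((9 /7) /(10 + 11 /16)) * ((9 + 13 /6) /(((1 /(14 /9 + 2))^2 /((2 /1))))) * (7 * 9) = -1646592 /1729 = -952.34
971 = 971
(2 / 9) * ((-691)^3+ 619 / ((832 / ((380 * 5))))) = -22875698381 / 312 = -73319546.09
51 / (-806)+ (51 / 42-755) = -2126608 / 2821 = -753.85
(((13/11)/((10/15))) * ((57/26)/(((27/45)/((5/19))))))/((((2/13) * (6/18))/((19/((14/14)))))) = 55575/88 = 631.53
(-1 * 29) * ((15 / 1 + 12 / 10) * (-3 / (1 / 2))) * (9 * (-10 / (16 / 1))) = -15855.75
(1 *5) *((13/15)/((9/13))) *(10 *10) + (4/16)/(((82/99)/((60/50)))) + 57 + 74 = 16766359/22140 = 757.29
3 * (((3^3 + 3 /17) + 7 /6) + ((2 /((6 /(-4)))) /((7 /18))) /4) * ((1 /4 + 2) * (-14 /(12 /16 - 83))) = 176625 /5593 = 31.58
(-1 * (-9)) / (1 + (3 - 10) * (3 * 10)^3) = -9 / 188999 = -0.00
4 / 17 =0.24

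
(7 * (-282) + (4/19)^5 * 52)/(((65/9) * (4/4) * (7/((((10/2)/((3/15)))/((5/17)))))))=-747828225234/225325009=-3318.89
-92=-92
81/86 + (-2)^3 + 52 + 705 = 64495/86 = 749.94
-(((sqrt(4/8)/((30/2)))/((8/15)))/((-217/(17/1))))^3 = 4913 * sqrt(2)/20927105024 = 0.00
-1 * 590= -590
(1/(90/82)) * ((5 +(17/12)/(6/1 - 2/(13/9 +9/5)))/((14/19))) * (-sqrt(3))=-19335559 * sqrt(3)/2971080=-11.27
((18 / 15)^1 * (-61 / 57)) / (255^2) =-122 / 6177375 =-0.00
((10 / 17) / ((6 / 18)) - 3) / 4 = -21 / 68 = -0.31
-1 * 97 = -97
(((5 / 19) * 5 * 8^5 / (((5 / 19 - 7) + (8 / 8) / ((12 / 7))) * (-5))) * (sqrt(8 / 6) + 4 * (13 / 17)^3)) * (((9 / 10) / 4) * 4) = 1179648 * sqrt(3) / 1403 + 15550119936 / 6892939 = 3712.26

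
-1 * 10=-10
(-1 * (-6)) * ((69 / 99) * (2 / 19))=92 / 209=0.44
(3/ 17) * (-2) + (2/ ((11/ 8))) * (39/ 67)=6186/ 12529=0.49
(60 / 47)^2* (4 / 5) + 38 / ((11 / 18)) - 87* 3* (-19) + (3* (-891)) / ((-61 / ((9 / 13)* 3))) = 98532495090 / 19269107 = 5113.50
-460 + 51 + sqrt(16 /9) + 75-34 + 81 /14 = -15157 /42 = -360.88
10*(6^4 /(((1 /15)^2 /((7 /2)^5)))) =1531537875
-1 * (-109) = 109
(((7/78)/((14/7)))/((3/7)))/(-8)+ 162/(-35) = -608243/131040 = -4.64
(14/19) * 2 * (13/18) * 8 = 1456/171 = 8.51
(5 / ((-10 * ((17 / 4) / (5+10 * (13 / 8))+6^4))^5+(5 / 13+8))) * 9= -585 / 4756674547063069862707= -0.00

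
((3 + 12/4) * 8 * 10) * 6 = 2880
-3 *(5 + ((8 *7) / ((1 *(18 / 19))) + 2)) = -198.33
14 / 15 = 0.93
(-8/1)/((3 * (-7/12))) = 32/7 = 4.57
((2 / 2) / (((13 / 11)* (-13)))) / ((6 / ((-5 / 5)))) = 11 / 1014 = 0.01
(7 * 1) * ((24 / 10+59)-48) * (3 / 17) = 1407 / 85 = 16.55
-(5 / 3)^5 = -3125 / 243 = -12.86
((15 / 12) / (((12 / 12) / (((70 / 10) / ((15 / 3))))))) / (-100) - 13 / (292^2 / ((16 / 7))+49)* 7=-5319 / 266800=-0.02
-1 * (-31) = 31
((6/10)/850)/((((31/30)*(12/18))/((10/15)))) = 9/13175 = 0.00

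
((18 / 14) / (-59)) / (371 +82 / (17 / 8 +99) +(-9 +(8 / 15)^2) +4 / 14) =-1638225 / 27317650888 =-0.00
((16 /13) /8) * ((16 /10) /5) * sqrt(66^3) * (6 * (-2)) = -12672 * sqrt(66) /325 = -316.76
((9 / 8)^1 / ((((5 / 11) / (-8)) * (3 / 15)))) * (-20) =1980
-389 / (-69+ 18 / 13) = 5057 / 879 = 5.75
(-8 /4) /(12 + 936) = -1 /474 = -0.00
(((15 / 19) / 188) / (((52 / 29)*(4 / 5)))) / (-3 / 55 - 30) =-1375 / 14116544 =-0.00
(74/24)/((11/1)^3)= 37/15972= 0.00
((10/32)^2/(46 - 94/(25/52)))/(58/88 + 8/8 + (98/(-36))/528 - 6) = 1125/7485968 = 0.00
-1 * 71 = -71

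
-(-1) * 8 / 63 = 8 / 63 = 0.13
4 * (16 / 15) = 64 / 15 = 4.27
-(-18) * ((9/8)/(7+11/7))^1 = 189/80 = 2.36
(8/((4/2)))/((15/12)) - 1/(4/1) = 59/20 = 2.95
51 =51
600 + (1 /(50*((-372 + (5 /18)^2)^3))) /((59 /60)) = 309718283458920205656 /516197139098540465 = 600.00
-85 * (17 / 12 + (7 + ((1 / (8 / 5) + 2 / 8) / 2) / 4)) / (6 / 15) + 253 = -598573 / 384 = -1558.78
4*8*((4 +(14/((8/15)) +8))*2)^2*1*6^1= 1123632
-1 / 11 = -0.09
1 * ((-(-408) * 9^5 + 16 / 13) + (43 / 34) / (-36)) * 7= 2683462570103 / 15912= 168643952.37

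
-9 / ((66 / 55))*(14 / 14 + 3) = -30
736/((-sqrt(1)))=-736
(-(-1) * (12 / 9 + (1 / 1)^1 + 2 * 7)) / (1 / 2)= 98 / 3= 32.67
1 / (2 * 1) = 1 / 2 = 0.50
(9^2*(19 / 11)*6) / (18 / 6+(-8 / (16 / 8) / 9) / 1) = 83106 / 253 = 328.48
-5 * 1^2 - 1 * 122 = -127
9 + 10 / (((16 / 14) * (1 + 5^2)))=971 / 104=9.34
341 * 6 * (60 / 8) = 15345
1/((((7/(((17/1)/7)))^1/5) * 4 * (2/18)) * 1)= 765/196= 3.90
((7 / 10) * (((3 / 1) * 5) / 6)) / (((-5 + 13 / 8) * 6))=-7 / 81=-0.09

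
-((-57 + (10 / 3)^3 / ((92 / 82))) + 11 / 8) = 112345 / 4968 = 22.61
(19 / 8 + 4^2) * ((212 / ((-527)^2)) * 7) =54537 / 555458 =0.10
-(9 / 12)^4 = -81 / 256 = -0.32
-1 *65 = -65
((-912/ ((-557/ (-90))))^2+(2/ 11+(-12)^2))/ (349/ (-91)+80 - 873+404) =-3394320261787/ 60999296886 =-55.65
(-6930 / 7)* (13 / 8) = -6435 / 4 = -1608.75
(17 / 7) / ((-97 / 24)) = -408 / 679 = -0.60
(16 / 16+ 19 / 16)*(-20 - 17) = -1295 / 16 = -80.94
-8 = -8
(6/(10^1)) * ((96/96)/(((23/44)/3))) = 396/115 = 3.44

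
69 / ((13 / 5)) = 345 / 13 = 26.54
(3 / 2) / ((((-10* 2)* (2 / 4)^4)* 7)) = -6 / 35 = -0.17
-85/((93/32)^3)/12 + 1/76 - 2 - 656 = -120723361817/183393396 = -658.28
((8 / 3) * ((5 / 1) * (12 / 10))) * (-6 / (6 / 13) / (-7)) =208 / 7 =29.71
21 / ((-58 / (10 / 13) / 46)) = -12.81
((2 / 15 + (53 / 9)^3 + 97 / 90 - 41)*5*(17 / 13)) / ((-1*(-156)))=20378053 / 2956824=6.89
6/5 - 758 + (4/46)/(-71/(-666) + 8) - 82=-520791678/620885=-838.79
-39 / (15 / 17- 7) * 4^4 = 1632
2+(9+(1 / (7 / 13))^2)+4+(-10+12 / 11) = 5142 / 539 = 9.54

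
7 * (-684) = -4788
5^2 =25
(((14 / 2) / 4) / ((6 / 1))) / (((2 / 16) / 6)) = 14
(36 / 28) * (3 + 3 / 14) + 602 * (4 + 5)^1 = 531369 / 98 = 5422.13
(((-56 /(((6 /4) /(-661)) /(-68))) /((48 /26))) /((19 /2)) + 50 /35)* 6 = -229051588 /399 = -574064.13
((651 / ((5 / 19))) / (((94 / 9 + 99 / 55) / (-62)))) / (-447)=121086 / 4321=28.02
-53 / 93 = -0.57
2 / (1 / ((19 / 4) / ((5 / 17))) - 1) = -2.13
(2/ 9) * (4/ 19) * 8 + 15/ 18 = 413/ 342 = 1.21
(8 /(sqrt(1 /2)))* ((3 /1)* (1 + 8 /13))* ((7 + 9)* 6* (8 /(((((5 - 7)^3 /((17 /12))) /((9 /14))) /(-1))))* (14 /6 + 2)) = 14688* sqrt(2) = 20771.97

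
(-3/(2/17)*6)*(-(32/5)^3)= 5013504/125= 40108.03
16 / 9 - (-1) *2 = 34 / 9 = 3.78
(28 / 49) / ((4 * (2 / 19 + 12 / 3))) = 19 / 546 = 0.03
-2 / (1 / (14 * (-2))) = 56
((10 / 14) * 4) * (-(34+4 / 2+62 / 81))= -59560 / 567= -105.04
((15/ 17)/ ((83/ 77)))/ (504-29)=231/ 134045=0.00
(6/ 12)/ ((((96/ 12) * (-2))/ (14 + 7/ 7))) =-15/ 32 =-0.47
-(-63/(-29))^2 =-3969/841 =-4.72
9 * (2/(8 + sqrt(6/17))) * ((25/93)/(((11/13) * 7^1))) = 132600/1291367 - 975 * sqrt(102)/1291367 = 0.10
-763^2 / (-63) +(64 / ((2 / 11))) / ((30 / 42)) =438011 / 45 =9733.58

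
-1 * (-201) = 201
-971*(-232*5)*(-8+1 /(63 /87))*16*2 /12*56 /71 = -10020098560 /639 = -15680905.41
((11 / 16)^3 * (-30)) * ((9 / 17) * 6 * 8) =-539055 / 2176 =-247.73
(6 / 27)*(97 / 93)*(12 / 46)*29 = 1.75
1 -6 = -5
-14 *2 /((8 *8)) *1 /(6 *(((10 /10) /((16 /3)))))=-7 /18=-0.39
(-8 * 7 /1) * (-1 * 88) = 4928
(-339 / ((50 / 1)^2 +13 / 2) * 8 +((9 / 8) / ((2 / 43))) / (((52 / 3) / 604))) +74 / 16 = 294176119 / 347568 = 846.38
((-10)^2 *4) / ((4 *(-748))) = -0.13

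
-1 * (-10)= 10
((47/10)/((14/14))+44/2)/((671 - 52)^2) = 267/3831610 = 0.00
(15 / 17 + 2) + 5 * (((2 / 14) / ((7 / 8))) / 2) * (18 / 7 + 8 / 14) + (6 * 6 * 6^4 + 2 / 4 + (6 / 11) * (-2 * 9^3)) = 5883704271 / 128282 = 45865.39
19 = 19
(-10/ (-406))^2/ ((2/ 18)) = 225/ 41209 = 0.01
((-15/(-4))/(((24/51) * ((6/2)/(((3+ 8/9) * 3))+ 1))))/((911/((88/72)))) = 2975/349824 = 0.01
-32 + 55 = 23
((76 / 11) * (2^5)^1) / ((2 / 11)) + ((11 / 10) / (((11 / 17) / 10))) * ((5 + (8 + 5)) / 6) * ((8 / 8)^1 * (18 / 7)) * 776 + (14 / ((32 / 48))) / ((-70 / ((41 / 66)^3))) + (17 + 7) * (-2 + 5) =691316232433 / 6708240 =103054.79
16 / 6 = 8 / 3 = 2.67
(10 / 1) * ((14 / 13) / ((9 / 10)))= 1400 / 117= 11.97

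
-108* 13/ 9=-156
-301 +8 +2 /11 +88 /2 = -2737 /11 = -248.82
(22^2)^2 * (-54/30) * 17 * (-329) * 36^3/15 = 183385206918144/25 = 7335408276725.76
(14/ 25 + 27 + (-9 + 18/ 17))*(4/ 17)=4.62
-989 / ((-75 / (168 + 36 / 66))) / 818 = 305601 / 112475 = 2.72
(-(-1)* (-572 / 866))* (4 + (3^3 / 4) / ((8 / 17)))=-83941 / 6928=-12.12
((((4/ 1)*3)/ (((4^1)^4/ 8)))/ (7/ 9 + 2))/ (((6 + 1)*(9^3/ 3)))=1/ 12600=0.00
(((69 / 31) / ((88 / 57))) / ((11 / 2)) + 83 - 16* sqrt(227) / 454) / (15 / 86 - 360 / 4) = -10743679 / 11590590 + 688* sqrt(227) / 1753575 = -0.92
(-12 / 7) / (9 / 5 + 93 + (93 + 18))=-20 / 2401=-0.01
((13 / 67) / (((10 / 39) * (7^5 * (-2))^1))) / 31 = -0.00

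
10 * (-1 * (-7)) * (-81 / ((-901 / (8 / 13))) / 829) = 45360 / 9710077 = 0.00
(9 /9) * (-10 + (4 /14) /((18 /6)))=-208 /21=-9.90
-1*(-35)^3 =42875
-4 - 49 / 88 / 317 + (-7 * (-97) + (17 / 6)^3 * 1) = 131383727 / 188298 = 697.74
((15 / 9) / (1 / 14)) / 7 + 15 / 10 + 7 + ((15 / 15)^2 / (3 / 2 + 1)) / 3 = 359 / 30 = 11.97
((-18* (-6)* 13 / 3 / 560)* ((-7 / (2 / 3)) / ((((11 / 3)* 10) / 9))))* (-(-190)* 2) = -180063 / 220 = -818.47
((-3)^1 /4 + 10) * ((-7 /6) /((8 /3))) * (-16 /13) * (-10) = -1295 /26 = -49.81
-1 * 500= -500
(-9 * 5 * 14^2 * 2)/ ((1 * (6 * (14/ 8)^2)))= -960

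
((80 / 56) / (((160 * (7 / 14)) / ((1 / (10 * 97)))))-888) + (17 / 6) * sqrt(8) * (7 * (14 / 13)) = -48236159 / 54320 + 1666 * sqrt(2) / 39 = -827.59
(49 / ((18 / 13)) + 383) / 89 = 4.70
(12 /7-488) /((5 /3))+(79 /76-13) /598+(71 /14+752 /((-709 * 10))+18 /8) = -9169789843 /32222632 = -284.58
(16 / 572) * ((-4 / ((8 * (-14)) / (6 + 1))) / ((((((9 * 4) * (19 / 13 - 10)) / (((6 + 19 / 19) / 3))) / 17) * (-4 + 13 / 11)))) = 119 / 371628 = 0.00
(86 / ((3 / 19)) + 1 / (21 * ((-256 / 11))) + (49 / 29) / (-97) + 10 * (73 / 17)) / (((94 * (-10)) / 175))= -251767611815 / 2301529088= -109.39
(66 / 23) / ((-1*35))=-0.08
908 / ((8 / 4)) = 454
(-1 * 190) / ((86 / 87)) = -8265 / 43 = -192.21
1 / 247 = 0.00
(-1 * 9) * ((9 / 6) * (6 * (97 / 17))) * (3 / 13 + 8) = -3804.07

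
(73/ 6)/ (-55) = -73/ 330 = -0.22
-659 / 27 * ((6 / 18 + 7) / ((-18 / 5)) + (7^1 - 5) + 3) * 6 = -105440 / 243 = -433.91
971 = 971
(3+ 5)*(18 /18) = 8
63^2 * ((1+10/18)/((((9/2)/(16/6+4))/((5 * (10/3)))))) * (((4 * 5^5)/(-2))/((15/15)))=-8575000000/9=-952777777.78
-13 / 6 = -2.17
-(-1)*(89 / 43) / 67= 89 / 2881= 0.03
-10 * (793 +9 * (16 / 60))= -7954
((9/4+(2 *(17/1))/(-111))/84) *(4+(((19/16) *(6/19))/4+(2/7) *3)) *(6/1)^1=957067/1392384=0.69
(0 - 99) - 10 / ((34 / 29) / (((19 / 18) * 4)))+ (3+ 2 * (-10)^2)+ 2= 10708 / 153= 69.99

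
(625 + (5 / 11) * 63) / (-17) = -7190 / 187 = -38.45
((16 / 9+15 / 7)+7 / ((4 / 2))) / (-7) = -935 / 882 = -1.06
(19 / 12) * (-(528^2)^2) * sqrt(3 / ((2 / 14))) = -563920253004.55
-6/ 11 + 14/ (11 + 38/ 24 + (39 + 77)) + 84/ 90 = 126472/ 254595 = 0.50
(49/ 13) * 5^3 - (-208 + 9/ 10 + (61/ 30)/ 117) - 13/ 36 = 677.88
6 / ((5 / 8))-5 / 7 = 311 / 35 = 8.89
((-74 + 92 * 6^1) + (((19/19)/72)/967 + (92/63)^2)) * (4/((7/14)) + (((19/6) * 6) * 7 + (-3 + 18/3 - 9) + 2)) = 2019664671889/30704184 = 65778.16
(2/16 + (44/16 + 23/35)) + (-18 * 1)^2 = 91709/280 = 327.53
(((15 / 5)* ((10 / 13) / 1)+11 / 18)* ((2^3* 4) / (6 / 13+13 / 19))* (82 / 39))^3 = 4935423436049258676224 / 980123169959037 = 5035513.48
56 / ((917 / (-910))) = -55.57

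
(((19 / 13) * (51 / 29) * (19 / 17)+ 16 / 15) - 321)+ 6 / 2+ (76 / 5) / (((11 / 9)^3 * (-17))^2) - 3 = -917925220169566 / 2895253284495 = -317.04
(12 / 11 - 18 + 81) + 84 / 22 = 747 / 11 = 67.91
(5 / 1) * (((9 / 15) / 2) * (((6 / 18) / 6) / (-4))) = -1 / 48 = -0.02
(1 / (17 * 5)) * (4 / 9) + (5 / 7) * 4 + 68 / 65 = 272092 / 69615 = 3.91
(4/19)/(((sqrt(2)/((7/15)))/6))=28* sqrt(2)/95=0.42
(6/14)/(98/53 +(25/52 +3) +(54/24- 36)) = -4134/274141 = -0.02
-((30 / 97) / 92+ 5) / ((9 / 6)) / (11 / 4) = -89300 / 73623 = -1.21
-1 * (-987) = 987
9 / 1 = 9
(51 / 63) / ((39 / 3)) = 17 / 273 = 0.06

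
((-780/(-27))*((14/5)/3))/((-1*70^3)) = -13/165375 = -0.00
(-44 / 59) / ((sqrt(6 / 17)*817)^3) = -187*sqrt(102) / 289574750403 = -0.00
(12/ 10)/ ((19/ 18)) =108/ 95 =1.14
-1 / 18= -0.06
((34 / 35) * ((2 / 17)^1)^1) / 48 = 1 / 420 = 0.00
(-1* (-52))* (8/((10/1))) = 208/5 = 41.60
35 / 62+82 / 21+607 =796133 / 1302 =611.47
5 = 5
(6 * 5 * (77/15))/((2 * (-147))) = -11/21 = -0.52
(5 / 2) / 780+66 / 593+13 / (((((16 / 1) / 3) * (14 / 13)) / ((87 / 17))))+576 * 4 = 203937980167 / 88067616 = 2315.70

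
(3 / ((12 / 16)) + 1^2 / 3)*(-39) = -169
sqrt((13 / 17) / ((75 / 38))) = sqrt(25194) / 255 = 0.62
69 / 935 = 0.07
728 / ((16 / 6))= 273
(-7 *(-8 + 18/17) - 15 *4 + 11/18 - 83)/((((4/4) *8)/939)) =-8984039/816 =-11009.85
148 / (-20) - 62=-347 / 5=-69.40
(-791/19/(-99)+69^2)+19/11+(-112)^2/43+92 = 416294183/80883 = 5146.87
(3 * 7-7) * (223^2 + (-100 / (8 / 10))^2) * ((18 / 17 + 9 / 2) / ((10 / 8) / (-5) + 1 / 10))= -576422280 / 17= -33907192.94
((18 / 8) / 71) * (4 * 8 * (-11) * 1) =-11.15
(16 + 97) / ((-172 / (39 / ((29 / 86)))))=-4407 / 58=-75.98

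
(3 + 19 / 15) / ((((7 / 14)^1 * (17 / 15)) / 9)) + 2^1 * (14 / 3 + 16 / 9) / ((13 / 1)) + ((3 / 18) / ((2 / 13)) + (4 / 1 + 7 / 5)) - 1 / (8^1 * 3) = 5982739 / 79560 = 75.20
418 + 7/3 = 1261/3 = 420.33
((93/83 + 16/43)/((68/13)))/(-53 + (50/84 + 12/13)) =-18905523/3410914714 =-0.01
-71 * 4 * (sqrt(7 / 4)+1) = -142 * sqrt(7) - 284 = -659.70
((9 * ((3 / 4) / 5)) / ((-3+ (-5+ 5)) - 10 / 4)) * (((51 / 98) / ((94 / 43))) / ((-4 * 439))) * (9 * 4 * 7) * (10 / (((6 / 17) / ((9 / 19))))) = 27177849 / 241488632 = 0.11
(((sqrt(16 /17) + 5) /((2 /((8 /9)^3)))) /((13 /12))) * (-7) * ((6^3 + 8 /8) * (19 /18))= -73884160 /28431 - 59107328 * sqrt(17) /483327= -3102.94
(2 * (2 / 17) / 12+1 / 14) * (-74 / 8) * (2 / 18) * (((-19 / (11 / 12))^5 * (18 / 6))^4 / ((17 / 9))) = -1169730456556540781544775078208959765965187653304320 / 1360973239748568898613623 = -859480864423639220053530300.00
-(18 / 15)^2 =-36 / 25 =-1.44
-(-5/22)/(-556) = -5/12232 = -0.00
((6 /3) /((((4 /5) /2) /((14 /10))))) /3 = 7 /3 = 2.33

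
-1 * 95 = -95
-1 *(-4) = 4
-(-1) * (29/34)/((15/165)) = 319/34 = 9.38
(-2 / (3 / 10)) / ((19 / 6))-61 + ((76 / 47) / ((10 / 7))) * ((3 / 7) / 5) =-1406659 / 22325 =-63.01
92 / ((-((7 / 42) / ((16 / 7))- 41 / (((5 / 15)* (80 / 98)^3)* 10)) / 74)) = 13071360000 / 43272481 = 302.07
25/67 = 0.37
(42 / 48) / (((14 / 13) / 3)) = 39 / 16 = 2.44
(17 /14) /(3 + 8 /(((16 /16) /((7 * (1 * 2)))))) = 17 /1610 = 0.01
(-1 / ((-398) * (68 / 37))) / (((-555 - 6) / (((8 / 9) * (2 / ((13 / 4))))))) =-296 / 222049971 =-0.00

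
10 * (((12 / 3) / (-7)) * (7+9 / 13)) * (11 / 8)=-60.44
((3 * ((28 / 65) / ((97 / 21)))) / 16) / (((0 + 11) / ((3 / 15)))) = 441 / 1387100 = 0.00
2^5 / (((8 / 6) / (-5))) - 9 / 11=-1329 / 11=-120.82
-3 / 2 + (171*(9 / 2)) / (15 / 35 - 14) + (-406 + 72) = -1961 / 5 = -392.20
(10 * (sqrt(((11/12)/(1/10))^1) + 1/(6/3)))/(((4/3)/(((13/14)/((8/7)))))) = 195/64 + 65 * sqrt(330)/64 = 21.50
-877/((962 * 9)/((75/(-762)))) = 21925/2199132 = 0.01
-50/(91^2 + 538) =-50/8819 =-0.01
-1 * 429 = -429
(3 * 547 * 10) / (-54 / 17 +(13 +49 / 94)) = 26223180 / 16531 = 1586.30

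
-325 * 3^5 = -78975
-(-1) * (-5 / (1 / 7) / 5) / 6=-7 / 6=-1.17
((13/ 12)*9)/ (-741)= -1/ 76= -0.01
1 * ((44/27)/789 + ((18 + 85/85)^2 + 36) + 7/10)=84722471/213030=397.70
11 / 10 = 1.10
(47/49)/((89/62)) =2914/4361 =0.67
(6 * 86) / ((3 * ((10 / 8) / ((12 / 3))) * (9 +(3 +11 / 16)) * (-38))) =-1.14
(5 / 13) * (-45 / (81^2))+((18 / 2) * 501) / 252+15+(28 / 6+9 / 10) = 51023827 / 1326780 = 38.46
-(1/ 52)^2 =-1/ 2704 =-0.00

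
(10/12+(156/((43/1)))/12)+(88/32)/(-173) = 99959/89268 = 1.12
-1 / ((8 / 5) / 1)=-5 / 8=-0.62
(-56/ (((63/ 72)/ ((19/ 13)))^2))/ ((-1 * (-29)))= -184832/ 34307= -5.39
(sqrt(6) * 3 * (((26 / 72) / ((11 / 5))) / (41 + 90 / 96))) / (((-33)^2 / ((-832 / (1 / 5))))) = -1081600 * sqrt(6) / 24113727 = -0.11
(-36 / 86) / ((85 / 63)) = -1134 / 3655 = -0.31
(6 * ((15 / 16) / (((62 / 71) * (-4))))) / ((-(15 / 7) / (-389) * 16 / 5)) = -2899995 / 31744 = -91.36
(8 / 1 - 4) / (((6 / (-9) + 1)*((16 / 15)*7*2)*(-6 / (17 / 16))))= -255 / 1792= -0.14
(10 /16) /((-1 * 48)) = -5 /384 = -0.01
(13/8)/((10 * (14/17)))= 221/1120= 0.20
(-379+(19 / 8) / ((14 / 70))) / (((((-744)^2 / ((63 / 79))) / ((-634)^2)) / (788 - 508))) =-72308367285 / 1214704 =-59527.56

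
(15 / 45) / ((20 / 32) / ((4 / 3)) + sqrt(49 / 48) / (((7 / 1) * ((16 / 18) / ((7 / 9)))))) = 240 / 313 - 112 * sqrt(3) / 939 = 0.56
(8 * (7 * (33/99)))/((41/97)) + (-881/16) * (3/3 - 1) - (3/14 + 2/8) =150497/3444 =43.70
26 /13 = 2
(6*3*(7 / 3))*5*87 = 18270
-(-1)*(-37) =-37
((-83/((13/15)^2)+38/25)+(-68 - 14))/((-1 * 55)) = 806903/232375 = 3.47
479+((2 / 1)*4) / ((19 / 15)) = 9221 / 19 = 485.32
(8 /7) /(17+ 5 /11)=0.07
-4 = -4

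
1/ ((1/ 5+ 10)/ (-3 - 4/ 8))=-35/ 102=-0.34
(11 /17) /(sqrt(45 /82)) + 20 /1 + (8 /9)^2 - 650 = -628.34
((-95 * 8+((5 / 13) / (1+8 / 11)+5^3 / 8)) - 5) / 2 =-1480325 / 3952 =-374.58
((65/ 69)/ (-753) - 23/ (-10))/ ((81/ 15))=1194361/ 2805678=0.43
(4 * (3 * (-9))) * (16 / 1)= -1728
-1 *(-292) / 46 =146 / 23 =6.35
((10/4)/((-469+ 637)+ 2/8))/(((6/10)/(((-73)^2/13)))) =266450/26247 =10.15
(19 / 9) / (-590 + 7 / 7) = -1 / 279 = -0.00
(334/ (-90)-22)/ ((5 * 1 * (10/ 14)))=-8099/ 1125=-7.20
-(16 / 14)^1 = -8 / 7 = -1.14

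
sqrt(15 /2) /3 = sqrt(30) /6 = 0.91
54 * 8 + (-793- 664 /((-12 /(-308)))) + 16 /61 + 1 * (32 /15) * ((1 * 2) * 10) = -1059005 /61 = -17360.74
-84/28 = -3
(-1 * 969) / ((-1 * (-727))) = -969 / 727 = -1.33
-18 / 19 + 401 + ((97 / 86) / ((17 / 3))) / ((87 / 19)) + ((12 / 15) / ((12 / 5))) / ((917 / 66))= 295568853519 / 738700354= 400.12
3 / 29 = 0.10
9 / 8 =1.12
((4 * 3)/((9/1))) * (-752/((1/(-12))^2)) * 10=-1443840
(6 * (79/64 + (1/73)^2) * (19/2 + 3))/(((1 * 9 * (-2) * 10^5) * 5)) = -84211/8185344000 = -0.00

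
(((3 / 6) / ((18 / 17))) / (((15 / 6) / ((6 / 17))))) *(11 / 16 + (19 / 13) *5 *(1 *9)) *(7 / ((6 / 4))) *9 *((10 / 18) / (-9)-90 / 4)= -70732291 / 16848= -4198.26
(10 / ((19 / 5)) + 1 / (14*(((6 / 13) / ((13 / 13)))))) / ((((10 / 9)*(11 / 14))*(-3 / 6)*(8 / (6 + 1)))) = -93387 / 16720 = -5.59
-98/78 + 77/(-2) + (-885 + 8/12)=-72079/78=-924.09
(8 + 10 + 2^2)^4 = 234256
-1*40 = -40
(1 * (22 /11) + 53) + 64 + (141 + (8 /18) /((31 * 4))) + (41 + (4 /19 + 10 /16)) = 12800393 /42408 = 301.84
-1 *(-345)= 345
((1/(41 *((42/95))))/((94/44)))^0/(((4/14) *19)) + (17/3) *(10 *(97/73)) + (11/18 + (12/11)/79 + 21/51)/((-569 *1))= 7920036417140/104930063271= 75.48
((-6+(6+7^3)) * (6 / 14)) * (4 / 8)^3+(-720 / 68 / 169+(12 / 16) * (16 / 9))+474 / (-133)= 147479749 / 9170616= 16.08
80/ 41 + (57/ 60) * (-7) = -3853/ 820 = -4.70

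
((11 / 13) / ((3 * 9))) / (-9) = -0.00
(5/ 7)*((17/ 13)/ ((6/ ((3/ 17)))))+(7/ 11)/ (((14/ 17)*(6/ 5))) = 8065/ 12012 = 0.67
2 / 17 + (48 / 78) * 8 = 1114 / 221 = 5.04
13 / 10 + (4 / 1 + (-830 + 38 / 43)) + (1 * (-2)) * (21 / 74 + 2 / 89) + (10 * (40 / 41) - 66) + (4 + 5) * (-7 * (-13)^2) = -669245839513 / 58055590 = -11527.67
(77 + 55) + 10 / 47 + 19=7107 / 47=151.21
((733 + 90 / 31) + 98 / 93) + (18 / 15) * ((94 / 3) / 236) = 20222786 / 27435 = 737.12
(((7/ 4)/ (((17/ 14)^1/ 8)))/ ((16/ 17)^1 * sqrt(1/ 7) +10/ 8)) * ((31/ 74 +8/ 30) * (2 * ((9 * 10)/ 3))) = 709982560/ 1719723 - 76367872 * sqrt(7)/ 1719723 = 295.36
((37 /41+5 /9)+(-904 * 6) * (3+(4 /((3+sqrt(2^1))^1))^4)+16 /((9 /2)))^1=-113299983766 /885969+183287808 * sqrt(2) /2401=-19924.17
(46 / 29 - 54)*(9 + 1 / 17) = -234080 / 493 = -474.81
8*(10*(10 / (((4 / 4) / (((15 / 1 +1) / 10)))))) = 1280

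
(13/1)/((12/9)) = 39/4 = 9.75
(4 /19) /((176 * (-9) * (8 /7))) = -7 /60192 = -0.00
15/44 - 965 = -42445/44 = -964.66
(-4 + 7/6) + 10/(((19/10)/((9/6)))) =577/114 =5.06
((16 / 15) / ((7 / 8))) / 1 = 128 / 105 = 1.22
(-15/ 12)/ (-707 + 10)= 5/ 2788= 0.00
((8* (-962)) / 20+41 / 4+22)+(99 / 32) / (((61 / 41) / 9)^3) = 12066943207 / 36316960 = 332.27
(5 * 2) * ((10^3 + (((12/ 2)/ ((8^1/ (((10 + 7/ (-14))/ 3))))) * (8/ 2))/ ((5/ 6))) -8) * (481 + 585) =10696244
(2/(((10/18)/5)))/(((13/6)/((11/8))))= 297/26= 11.42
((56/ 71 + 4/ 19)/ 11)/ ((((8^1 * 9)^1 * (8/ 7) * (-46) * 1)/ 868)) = -511903/ 24573384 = -0.02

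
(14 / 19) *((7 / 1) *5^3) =12250 / 19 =644.74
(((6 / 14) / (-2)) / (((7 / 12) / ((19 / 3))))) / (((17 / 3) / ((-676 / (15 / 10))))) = 154128 / 833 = 185.03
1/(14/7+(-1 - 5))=-1/4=-0.25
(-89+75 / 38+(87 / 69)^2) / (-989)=1717445 / 19880878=0.09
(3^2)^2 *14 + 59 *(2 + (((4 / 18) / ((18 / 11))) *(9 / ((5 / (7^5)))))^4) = 68926075680942035074319 / 4100625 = 16808675672840612.12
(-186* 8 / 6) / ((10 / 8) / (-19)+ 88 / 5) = -94240 / 6663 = -14.14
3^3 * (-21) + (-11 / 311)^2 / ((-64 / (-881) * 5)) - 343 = -28165048599 / 30950720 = -910.00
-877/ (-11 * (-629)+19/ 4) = -3508/ 27695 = -0.13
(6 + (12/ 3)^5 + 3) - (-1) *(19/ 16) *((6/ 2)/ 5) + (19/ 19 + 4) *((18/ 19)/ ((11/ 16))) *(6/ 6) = 17398873/ 16720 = 1040.60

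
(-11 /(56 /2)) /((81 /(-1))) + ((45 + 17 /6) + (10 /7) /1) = 111737 /2268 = 49.27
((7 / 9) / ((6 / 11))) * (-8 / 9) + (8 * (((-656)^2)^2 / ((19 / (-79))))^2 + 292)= 416084136356341502483877931192 / 87723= 4743158993152782080912394.00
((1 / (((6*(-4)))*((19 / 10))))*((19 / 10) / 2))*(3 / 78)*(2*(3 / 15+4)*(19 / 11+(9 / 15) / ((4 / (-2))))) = -1099 / 114400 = -0.01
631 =631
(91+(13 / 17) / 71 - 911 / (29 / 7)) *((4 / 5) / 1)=-18045556 / 175015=-103.11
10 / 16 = 5 / 8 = 0.62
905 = 905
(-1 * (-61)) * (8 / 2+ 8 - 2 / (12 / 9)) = 1281 / 2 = 640.50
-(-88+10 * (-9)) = 178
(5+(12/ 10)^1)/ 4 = 31/ 20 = 1.55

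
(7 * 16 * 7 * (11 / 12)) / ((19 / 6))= 4312 / 19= 226.95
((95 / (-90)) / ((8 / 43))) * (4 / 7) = -817 / 252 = -3.24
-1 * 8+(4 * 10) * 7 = 272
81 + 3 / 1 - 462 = -378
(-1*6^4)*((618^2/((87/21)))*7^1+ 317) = -24265615824/29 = -836745373.24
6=6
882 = 882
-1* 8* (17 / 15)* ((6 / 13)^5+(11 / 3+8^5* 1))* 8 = -39716019749824 / 16708185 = -2377039.74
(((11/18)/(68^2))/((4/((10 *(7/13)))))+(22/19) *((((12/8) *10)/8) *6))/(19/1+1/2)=535605235/801773856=0.67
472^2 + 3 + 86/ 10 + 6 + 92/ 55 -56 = 2450220/ 11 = 222747.27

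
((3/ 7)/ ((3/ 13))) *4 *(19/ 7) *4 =3952/ 49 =80.65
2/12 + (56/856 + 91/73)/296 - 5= -8373517/1734042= -4.83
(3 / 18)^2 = 1 / 36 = 0.03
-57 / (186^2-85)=-57 / 34511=-0.00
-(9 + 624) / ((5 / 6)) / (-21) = 1266 / 35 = 36.17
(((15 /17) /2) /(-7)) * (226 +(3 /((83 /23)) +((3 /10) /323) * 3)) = -182435871 /12761084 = -14.30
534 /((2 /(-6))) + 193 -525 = -1934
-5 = -5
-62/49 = -1.27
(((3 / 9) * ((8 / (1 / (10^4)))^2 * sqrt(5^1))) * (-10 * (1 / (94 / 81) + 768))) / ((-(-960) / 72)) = -2750763250005.83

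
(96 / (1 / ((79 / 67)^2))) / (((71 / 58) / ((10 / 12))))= 28958240 / 318719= 90.86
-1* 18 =-18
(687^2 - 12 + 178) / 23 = 472135 / 23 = 20527.61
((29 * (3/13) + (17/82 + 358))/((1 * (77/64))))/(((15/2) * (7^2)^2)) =1185472/70385315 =0.02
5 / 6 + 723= 4343 / 6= 723.83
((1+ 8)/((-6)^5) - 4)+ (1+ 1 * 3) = -1/864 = -0.00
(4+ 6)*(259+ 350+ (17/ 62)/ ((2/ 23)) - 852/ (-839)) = 6131.69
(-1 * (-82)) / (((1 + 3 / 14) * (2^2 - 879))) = -164 / 2125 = -0.08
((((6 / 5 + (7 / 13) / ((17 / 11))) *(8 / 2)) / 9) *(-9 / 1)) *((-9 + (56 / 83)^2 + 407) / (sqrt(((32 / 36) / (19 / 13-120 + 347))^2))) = -12554073647874 / 19792097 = -634297.30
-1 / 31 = -0.03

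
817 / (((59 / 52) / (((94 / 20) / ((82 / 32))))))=15973984 / 12095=1320.71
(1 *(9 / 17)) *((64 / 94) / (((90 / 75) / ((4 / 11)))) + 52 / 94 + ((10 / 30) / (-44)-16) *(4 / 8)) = -269661 / 70312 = -3.84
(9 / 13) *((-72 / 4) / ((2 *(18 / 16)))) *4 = -22.15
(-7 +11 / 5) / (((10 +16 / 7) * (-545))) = 84 / 117175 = 0.00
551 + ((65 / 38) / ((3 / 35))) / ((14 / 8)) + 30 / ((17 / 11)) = 563779 / 969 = 581.82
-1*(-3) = 3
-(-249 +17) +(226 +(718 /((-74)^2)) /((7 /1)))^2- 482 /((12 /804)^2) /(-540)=55323.31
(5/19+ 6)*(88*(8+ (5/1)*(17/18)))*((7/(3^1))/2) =4196654/513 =8180.61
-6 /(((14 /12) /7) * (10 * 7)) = -18 /35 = -0.51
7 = 7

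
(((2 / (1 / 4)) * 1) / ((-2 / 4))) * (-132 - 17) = 2384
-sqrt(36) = -6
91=91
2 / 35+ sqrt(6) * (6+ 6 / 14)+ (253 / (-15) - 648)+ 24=-13457 / 21+ 45 * sqrt(6) / 7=-625.06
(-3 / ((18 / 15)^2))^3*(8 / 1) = -15625 / 216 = -72.34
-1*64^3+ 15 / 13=-3407857 / 13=-262142.85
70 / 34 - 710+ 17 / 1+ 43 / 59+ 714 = 23859 / 1003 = 23.79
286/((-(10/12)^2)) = -10296/25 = -411.84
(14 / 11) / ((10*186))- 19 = -194363 / 10230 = -19.00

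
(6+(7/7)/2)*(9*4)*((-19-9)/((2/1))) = -3276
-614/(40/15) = -921/4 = -230.25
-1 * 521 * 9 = -4689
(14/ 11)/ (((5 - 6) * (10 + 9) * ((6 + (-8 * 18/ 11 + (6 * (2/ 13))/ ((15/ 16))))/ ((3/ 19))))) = 1365/ 788063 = 0.00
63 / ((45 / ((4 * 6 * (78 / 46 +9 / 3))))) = 18144 / 115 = 157.77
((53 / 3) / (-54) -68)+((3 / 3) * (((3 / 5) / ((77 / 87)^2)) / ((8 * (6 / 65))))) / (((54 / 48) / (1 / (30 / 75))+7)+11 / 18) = -190094092037 / 2787365196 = -68.20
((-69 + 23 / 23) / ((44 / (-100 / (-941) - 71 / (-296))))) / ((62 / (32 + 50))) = -67198467 / 94980776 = -0.71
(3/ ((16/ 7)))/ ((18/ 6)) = 7/ 16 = 0.44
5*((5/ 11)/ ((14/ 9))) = 225/ 154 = 1.46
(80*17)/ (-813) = -1360/ 813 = -1.67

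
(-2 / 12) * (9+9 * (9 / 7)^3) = -1608 / 343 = -4.69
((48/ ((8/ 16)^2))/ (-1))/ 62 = -96/ 31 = -3.10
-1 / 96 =-0.01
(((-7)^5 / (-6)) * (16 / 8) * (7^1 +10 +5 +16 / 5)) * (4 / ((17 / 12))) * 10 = 67765824 / 17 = 3986224.94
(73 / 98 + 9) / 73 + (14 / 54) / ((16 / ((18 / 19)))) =242779 / 1631112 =0.15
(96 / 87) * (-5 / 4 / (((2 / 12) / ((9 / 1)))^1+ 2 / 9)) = -2160 / 377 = -5.73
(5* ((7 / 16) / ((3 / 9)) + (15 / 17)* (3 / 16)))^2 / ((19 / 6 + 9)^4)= 81812025 / 32828366596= 0.00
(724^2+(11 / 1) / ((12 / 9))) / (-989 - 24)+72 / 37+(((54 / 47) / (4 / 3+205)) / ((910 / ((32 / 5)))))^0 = -514.51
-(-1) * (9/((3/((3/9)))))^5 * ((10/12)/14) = 5/84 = 0.06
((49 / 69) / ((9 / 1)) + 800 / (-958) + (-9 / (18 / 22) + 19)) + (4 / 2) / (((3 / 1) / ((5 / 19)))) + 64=403641791 / 5651721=71.42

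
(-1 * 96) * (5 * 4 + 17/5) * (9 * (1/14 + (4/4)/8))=-138996/35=-3971.31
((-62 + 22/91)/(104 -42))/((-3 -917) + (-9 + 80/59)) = 165790/154396151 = 0.00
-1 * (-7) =7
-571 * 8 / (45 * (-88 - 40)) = 0.79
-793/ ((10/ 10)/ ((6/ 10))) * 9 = -21411/ 5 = -4282.20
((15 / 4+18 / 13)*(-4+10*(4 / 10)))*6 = 0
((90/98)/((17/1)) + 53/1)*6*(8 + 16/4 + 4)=4242624/833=5093.19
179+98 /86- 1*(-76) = 11014 /43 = 256.14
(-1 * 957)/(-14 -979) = 319/331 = 0.96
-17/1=-17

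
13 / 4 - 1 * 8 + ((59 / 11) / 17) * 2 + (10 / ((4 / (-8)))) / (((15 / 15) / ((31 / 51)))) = -36523 / 2244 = -16.28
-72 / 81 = -8 / 9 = -0.89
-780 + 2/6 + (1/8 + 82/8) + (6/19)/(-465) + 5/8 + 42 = -726.67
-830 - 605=-1435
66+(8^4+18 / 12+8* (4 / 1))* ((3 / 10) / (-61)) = 55743 / 1220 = 45.69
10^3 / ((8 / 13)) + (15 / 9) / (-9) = 43870 / 27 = 1624.81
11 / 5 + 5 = 7.20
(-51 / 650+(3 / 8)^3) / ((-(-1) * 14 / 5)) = -4281 / 465920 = -0.01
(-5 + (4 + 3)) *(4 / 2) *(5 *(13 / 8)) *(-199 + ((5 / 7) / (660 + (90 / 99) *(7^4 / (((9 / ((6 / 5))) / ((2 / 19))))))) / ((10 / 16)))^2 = 1478156244224270585 / 1148518648802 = 1287011.10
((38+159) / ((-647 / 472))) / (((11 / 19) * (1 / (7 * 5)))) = -61834360 / 7117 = -8688.26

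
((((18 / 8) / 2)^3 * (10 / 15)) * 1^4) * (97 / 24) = 7857 / 2048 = 3.84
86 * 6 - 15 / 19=9789 / 19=515.21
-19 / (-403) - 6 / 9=-0.62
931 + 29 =960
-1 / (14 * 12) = -1 / 168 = -0.01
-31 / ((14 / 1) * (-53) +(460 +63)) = 31 / 219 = 0.14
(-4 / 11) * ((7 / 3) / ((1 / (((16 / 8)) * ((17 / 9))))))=-952 / 297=-3.21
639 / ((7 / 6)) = 3834 / 7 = 547.71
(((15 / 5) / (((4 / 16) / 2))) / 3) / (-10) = -4 / 5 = -0.80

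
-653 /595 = -1.10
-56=-56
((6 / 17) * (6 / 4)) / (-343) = -9 / 5831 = -0.00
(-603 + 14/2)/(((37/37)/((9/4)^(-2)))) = -9536/81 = -117.73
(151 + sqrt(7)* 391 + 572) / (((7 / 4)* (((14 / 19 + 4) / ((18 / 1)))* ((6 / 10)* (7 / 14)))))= 36632 / 7 + 59432* sqrt(7) / 21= 12720.87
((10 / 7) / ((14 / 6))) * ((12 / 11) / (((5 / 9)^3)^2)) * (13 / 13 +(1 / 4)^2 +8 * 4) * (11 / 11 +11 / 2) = 32892477813 / 6737500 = 4882.00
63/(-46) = -63/46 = -1.37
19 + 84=103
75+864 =939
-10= -10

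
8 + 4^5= 1032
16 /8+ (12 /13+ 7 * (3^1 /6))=167 /26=6.42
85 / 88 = 0.97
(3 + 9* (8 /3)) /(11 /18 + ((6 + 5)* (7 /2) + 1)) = 0.67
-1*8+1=-7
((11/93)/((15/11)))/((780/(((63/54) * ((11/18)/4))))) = 9317/470059200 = 0.00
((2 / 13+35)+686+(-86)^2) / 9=105523 / 117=901.91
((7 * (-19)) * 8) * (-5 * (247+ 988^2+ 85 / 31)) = 161026855920 / 31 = 5194414707.10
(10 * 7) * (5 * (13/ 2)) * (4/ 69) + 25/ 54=164375/ 1242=132.35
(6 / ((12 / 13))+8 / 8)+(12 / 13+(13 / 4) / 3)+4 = 13.51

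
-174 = -174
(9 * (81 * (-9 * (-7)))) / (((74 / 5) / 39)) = 8955765 / 74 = 121023.85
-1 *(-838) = 838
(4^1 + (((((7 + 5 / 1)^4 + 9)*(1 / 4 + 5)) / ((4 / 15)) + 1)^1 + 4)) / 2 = 6534819 / 32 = 204213.09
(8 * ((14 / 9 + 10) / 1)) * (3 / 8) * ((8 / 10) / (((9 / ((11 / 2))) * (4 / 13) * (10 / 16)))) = 59488 / 675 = 88.13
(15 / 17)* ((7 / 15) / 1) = 7 / 17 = 0.41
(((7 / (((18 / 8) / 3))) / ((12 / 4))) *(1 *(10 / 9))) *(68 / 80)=238 / 81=2.94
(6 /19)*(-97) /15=-194 /95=-2.04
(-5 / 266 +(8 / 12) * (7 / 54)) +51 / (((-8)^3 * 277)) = 102769361 / 1527869952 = 0.07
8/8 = 1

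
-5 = -5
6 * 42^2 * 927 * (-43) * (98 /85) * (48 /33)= -661521676032 /935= -707509813.94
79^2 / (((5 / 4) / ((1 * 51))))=1273164 / 5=254632.80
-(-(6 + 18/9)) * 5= 40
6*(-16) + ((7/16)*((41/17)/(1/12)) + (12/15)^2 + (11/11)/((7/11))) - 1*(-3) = -929709/11900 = -78.13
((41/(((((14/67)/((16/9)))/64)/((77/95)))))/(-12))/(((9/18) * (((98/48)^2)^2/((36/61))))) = -3421960667136/33407021795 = -102.43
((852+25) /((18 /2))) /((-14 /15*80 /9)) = -2631 /224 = -11.75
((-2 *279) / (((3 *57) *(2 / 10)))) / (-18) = 0.91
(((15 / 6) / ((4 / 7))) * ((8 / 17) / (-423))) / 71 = -35 / 510561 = -0.00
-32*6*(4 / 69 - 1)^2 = -170.38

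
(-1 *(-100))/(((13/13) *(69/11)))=1100/69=15.94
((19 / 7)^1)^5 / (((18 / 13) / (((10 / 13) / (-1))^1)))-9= -13741862 / 151263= -90.85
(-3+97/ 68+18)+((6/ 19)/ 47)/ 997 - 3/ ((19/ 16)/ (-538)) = 83280392453/ 60541828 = 1375.58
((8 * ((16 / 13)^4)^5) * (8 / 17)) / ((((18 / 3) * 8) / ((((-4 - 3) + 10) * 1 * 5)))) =24178516392292583494123520 / 323084384172973590459617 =74.84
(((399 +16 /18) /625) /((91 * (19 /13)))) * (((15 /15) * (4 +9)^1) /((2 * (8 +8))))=46787 /23940000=0.00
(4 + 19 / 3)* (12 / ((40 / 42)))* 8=5208 / 5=1041.60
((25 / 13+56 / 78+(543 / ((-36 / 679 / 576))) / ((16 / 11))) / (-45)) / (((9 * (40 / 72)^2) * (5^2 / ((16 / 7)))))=506146912 / 170625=2966.43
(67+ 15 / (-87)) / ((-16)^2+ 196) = 969 / 6554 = 0.15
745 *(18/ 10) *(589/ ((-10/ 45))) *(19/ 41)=-135064179/ 82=-1647124.13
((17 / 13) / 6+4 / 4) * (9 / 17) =285 / 442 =0.64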